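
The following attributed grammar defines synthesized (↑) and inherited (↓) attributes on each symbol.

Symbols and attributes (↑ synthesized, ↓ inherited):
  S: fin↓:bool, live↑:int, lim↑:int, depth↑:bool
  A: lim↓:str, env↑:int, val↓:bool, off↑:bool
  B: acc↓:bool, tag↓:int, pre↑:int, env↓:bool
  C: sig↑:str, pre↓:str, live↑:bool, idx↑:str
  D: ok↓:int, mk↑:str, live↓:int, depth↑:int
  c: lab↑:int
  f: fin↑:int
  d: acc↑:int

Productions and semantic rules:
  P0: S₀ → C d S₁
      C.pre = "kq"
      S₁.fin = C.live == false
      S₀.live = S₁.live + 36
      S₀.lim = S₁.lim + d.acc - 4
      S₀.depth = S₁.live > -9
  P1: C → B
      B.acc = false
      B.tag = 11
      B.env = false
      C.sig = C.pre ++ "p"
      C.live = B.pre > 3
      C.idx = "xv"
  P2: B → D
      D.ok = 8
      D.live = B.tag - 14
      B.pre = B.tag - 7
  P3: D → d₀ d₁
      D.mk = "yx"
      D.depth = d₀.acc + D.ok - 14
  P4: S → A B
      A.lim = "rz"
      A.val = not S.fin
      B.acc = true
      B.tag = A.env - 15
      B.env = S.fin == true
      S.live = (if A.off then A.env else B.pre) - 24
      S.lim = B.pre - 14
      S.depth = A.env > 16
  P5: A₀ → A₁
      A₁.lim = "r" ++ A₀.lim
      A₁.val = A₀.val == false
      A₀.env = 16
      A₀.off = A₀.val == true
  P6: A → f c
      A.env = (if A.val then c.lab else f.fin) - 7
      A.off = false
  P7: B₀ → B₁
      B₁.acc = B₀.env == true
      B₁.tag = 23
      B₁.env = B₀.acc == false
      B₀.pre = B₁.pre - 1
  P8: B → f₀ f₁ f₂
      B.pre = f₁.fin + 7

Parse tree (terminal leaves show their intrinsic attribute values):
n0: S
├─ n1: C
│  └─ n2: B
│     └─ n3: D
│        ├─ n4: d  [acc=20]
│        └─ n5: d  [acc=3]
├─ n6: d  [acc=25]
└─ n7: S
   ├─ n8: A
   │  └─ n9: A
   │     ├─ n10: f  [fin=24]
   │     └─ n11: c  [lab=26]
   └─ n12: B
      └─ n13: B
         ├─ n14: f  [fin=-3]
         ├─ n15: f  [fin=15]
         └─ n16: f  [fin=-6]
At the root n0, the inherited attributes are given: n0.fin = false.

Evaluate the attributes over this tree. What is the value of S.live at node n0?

28

1. n0.fin = false  [given at root]
2. n1.pre = "kq"  ["kq"]
3. n2.acc = false  [false]
4. n2.tag = 11  [11]
5. n2.env = false  [false]
6. n3.ok = 8  [8]
7. n3.live = -3  [B.tag - 14]
8. n4.acc = 20  [terminal]
9. n5.acc = 3  [terminal]
10. n3.mk = "yx"  ["yx"]
11. n3.depth = 14  [d₀.acc + D.ok - 14]
12. n2.pre = 4  [B.tag - 7]
13. n1.sig = "kqp"  [C.pre ++ "p"]
14. n1.live = true  [B.pre > 3]
15. n1.idx = "xv"  ["xv"]
16. n6.acc = 25  [terminal]
17. n7.fin = false  [C.live == false]
18. n8.lim = "rz"  ["rz"]
19. n8.val = true  [not S.fin]
20. n9.lim = "rrz"  ["r" ++ A₀.lim]
21. n9.val = false  [A₀.val == false]
22. n10.fin = 24  [terminal]
23. n11.lab = 26  [terminal]
24. n9.env = 17  [(if A.val then c.lab else f.fin) - 7]
25. n9.off = false  [false]
26. n8.env = 16  [16]
27. n8.off = true  [A₀.val == true]
28. n12.acc = true  [true]
29. n12.tag = 1  [A.env - 15]
30. n12.env = false  [S.fin == true]
31. n13.acc = false  [B₀.env == true]
32. n13.tag = 23  [23]
33. n13.env = false  [B₀.acc == false]
34. n14.fin = -3  [terminal]
35. n15.fin = 15  [terminal]
36. n16.fin = -6  [terminal]
37. n13.pre = 22  [f₁.fin + 7]
38. n12.pre = 21  [B₁.pre - 1]
39. n7.live = -8  [(if A.off then A.env else B.pre) - 24]
40. n7.lim = 7  [B.pre - 14]
41. n7.depth = false  [A.env > 16]
42. n0.live = 28  [S₁.live + 36]
43. n0.lim = 28  [S₁.lim + d.acc - 4]
44. n0.depth = true  [S₁.live > -9]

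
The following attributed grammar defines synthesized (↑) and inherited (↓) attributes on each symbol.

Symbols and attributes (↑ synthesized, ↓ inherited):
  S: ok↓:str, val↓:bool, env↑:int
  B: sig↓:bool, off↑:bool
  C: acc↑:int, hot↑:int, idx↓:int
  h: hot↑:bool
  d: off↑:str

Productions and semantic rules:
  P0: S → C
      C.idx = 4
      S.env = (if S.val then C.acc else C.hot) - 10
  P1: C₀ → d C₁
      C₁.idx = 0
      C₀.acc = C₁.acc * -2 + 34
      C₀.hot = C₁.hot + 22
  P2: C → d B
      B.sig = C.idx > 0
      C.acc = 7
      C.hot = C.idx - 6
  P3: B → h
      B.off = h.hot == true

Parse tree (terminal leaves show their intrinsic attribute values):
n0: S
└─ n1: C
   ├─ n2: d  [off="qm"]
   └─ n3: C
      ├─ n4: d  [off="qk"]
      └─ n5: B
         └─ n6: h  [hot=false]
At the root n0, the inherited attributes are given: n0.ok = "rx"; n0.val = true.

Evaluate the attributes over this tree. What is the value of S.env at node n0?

10

1. n0.ok = "rx"  [given at root]
2. n0.val = true  [given at root]
3. n1.idx = 4  [4]
4. n2.off = "qm"  [terminal]
5. n3.idx = 0  [0]
6. n4.off = "qk"  [terminal]
7. n5.sig = false  [C.idx > 0]
8. n6.hot = false  [terminal]
9. n5.off = false  [h.hot == true]
10. n3.acc = 7  [7]
11. n3.hot = -6  [C.idx - 6]
12. n1.acc = 20  [C₁.acc * -2 + 34]
13. n1.hot = 16  [C₁.hot + 22]
14. n0.env = 10  [(if S.val then C.acc else C.hot) - 10]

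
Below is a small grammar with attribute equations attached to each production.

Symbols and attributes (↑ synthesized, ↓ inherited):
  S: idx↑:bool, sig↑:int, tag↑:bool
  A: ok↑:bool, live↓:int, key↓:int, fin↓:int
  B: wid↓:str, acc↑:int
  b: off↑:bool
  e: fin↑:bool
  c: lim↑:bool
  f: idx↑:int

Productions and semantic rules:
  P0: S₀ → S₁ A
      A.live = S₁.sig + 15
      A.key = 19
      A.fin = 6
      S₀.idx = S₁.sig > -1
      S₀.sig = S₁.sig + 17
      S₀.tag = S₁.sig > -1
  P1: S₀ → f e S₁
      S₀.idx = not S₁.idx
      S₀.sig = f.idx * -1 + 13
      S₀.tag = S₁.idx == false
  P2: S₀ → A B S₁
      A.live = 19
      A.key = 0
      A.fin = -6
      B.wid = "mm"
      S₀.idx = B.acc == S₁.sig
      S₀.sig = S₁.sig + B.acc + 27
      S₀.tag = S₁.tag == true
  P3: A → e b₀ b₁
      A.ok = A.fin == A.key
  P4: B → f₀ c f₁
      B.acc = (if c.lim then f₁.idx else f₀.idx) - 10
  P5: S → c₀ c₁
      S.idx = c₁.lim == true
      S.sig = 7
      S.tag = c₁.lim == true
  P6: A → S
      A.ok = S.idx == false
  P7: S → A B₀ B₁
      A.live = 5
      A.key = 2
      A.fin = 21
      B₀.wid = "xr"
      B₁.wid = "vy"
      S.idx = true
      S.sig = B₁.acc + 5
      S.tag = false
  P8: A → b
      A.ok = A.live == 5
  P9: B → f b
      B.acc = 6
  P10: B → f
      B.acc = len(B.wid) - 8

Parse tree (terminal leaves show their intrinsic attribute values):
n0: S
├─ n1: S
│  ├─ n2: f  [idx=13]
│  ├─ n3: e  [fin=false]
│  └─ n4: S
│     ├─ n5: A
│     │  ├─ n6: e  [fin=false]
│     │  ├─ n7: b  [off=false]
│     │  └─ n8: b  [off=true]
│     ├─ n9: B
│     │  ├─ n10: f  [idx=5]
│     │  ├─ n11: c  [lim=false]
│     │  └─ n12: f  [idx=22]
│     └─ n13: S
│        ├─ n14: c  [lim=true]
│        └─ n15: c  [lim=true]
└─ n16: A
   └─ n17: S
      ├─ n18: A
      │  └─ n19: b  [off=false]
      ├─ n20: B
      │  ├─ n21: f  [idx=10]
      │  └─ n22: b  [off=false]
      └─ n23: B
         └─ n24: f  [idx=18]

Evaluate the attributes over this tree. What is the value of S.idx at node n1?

1. n2.idx = 13  [terminal]
2. n3.fin = false  [terminal]
3. n5.live = 19  [19]
4. n5.key = 0  [0]
5. n5.fin = -6  [-6]
6. n6.fin = false  [terminal]
7. n7.off = false  [terminal]
8. n8.off = true  [terminal]
9. n5.ok = false  [A.fin == A.key]
10. n9.wid = "mm"  ["mm"]
11. n10.idx = 5  [terminal]
12. n11.lim = false  [terminal]
13. n12.idx = 22  [terminal]
14. n9.acc = -5  [(if c.lim then f₁.idx else f₀.idx) - 10]
15. n14.lim = true  [terminal]
16. n15.lim = true  [terminal]
17. n13.idx = true  [c₁.lim == true]
18. n13.sig = 7  [7]
19. n13.tag = true  [c₁.lim == true]
20. n4.idx = false  [B.acc == S₁.sig]
21. n4.sig = 29  [S₁.sig + B.acc + 27]
22. n4.tag = true  [S₁.tag == true]
23. n1.idx = true  [not S₁.idx]
24. n1.sig = 0  [f.idx * -1 + 13]
25. n1.tag = true  [S₁.idx == false]
26. n16.live = 15  [S₁.sig + 15]
27. n16.key = 19  [19]
28. n16.fin = 6  [6]
29. n18.live = 5  [5]
30. n18.key = 2  [2]
31. n18.fin = 21  [21]
32. n19.off = false  [terminal]
33. n18.ok = true  [A.live == 5]
34. n20.wid = "xr"  ["xr"]
35. n21.idx = 10  [terminal]
36. n22.off = false  [terminal]
37. n20.acc = 6  [6]
38. n23.wid = "vy"  ["vy"]
39. n24.idx = 18  [terminal]
40. n23.acc = -6  [len(B.wid) - 8]
41. n17.idx = true  [true]
42. n17.sig = -1  [B₁.acc + 5]
43. n17.tag = false  [false]
44. n16.ok = false  [S.idx == false]
45. n0.idx = true  [S₁.sig > -1]
46. n0.sig = 17  [S₁.sig + 17]
47. n0.tag = true  [S₁.sig > -1]

true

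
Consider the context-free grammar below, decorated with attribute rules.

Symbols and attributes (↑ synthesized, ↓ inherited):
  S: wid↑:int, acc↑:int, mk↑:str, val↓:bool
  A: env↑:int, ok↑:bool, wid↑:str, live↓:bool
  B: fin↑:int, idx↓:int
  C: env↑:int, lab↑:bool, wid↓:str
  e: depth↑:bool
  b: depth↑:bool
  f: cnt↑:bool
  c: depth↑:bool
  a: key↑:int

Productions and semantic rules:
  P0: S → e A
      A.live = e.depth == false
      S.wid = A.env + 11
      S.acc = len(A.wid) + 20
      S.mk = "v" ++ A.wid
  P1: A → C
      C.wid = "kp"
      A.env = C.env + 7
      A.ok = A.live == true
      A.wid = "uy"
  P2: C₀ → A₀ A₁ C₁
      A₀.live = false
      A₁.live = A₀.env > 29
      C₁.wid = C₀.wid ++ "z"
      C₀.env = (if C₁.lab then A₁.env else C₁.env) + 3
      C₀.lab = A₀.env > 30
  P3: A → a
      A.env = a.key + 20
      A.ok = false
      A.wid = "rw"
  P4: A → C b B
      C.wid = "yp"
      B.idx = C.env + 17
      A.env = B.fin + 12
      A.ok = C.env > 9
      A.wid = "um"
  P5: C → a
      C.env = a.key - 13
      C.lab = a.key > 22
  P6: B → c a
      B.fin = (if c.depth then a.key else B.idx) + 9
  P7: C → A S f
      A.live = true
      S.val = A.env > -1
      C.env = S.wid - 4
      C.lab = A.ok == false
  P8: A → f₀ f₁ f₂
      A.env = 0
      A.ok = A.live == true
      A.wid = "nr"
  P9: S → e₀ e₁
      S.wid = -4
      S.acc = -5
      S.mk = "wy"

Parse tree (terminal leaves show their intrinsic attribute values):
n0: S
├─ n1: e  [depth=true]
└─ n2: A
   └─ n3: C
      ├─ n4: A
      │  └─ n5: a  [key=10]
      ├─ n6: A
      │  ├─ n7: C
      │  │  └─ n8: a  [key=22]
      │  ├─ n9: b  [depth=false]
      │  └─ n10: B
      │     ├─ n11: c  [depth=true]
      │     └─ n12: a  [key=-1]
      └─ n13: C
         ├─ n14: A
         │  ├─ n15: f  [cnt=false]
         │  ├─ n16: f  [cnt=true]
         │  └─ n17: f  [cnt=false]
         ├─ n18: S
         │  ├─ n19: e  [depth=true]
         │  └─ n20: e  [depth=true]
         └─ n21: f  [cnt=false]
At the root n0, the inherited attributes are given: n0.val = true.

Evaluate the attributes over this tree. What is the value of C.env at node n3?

-5

1. n0.val = true  [given at root]
2. n1.depth = true  [terminal]
3. n2.live = false  [e.depth == false]
4. n3.wid = "kp"  ["kp"]
5. n4.live = false  [false]
6. n5.key = 10  [terminal]
7. n4.env = 30  [a.key + 20]
8. n4.ok = false  [false]
9. n4.wid = "rw"  ["rw"]
10. n6.live = true  [A₀.env > 29]
11. n7.wid = "yp"  ["yp"]
12. n8.key = 22  [terminal]
13. n7.env = 9  [a.key - 13]
14. n7.lab = false  [a.key > 22]
15. n9.depth = false  [terminal]
16. n10.idx = 26  [C.env + 17]
17. n11.depth = true  [terminal]
18. n12.key = -1  [terminal]
19. n10.fin = 8  [(if c.depth then a.key else B.idx) + 9]
20. n6.env = 20  [B.fin + 12]
21. n6.ok = false  [C.env > 9]
22. n6.wid = "um"  ["um"]
23. n13.wid = "kpz"  [C₀.wid ++ "z"]
24. n14.live = true  [true]
25. n15.cnt = false  [terminal]
26. n16.cnt = true  [terminal]
27. n17.cnt = false  [terminal]
28. n14.env = 0  [0]
29. n14.ok = true  [A.live == true]
30. n14.wid = "nr"  ["nr"]
31. n18.val = true  [A.env > -1]
32. n19.depth = true  [terminal]
33. n20.depth = true  [terminal]
34. n18.wid = -4  [-4]
35. n18.acc = -5  [-5]
36. n18.mk = "wy"  ["wy"]
37. n21.cnt = false  [terminal]
38. n13.env = -8  [S.wid - 4]
39. n13.lab = false  [A.ok == false]
40. n3.env = -5  [(if C₁.lab then A₁.env else C₁.env) + 3]
41. n3.lab = false  [A₀.env > 30]
42. n2.env = 2  [C.env + 7]
43. n2.ok = false  [A.live == true]
44. n2.wid = "uy"  ["uy"]
45. n0.wid = 13  [A.env + 11]
46. n0.acc = 22  [len(A.wid) + 20]
47. n0.mk = "vuy"  ["v" ++ A.wid]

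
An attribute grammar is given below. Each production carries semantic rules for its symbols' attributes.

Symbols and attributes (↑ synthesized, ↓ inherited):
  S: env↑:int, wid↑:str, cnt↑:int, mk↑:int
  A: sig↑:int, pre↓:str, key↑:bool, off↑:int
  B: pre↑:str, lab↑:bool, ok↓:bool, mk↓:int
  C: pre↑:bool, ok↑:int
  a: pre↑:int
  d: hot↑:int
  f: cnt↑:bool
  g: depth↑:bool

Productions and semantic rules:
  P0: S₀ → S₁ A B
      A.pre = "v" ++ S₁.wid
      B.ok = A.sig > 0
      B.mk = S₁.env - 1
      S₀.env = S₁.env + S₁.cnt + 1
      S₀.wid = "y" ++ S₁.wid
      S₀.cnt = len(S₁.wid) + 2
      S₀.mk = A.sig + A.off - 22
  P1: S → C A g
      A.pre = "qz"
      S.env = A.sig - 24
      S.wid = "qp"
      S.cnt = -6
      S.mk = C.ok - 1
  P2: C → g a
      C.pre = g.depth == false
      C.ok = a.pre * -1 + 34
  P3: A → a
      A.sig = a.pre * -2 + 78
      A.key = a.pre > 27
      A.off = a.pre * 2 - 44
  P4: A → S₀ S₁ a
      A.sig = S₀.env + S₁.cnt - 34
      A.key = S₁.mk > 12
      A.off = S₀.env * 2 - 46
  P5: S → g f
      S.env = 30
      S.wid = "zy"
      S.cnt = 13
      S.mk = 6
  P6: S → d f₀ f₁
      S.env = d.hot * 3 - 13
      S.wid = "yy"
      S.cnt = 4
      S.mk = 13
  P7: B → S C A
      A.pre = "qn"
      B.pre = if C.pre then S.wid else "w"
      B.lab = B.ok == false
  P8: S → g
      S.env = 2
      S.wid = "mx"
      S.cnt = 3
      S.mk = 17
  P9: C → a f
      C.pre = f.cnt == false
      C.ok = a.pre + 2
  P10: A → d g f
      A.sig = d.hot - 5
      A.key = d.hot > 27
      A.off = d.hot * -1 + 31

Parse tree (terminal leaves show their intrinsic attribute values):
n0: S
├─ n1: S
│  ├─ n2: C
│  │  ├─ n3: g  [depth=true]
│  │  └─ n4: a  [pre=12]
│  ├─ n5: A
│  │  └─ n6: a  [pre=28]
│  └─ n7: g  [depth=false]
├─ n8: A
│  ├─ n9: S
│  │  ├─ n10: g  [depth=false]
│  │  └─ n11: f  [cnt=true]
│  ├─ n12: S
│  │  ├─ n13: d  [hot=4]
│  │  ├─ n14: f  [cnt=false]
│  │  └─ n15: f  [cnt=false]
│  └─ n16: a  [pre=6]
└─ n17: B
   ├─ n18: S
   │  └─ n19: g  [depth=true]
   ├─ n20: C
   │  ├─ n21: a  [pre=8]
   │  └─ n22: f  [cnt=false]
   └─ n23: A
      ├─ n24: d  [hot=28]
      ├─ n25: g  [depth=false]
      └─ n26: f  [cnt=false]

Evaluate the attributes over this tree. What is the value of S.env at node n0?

1. n3.depth = true  [terminal]
2. n4.pre = 12  [terminal]
3. n2.pre = false  [g.depth == false]
4. n2.ok = 22  [a.pre * -1 + 34]
5. n5.pre = "qz"  ["qz"]
6. n6.pre = 28  [terminal]
7. n5.sig = 22  [a.pre * -2 + 78]
8. n5.key = true  [a.pre > 27]
9. n5.off = 12  [a.pre * 2 - 44]
10. n7.depth = false  [terminal]
11. n1.env = -2  [A.sig - 24]
12. n1.wid = "qp"  ["qp"]
13. n1.cnt = -6  [-6]
14. n1.mk = 21  [C.ok - 1]
15. n8.pre = "vqp"  ["v" ++ S₁.wid]
16. n10.depth = false  [terminal]
17. n11.cnt = true  [terminal]
18. n9.env = 30  [30]
19. n9.wid = "zy"  ["zy"]
20. n9.cnt = 13  [13]
21. n9.mk = 6  [6]
22. n13.hot = 4  [terminal]
23. n14.cnt = false  [terminal]
24. n15.cnt = false  [terminal]
25. n12.env = -1  [d.hot * 3 - 13]
26. n12.wid = "yy"  ["yy"]
27. n12.cnt = 4  [4]
28. n12.mk = 13  [13]
29. n16.pre = 6  [terminal]
30. n8.sig = 0  [S₀.env + S₁.cnt - 34]
31. n8.key = true  [S₁.mk > 12]
32. n8.off = 14  [S₀.env * 2 - 46]
33. n17.ok = false  [A.sig > 0]
34. n17.mk = -3  [S₁.env - 1]
35. n19.depth = true  [terminal]
36. n18.env = 2  [2]
37. n18.wid = "mx"  ["mx"]
38. n18.cnt = 3  [3]
39. n18.mk = 17  [17]
40. n21.pre = 8  [terminal]
41. n22.cnt = false  [terminal]
42. n20.pre = true  [f.cnt == false]
43. n20.ok = 10  [a.pre + 2]
44. n23.pre = "qn"  ["qn"]
45. n24.hot = 28  [terminal]
46. n25.depth = false  [terminal]
47. n26.cnt = false  [terminal]
48. n23.sig = 23  [d.hot - 5]
49. n23.key = true  [d.hot > 27]
50. n23.off = 3  [d.hot * -1 + 31]
51. n17.pre = "mx"  [if C.pre then S.wid else "w"]
52. n17.lab = true  [B.ok == false]
53. n0.env = -7  [S₁.env + S₁.cnt + 1]
54. n0.wid = "yqp"  ["y" ++ S₁.wid]
55. n0.cnt = 4  [len(S₁.wid) + 2]
56. n0.mk = -8  [A.sig + A.off - 22]

-7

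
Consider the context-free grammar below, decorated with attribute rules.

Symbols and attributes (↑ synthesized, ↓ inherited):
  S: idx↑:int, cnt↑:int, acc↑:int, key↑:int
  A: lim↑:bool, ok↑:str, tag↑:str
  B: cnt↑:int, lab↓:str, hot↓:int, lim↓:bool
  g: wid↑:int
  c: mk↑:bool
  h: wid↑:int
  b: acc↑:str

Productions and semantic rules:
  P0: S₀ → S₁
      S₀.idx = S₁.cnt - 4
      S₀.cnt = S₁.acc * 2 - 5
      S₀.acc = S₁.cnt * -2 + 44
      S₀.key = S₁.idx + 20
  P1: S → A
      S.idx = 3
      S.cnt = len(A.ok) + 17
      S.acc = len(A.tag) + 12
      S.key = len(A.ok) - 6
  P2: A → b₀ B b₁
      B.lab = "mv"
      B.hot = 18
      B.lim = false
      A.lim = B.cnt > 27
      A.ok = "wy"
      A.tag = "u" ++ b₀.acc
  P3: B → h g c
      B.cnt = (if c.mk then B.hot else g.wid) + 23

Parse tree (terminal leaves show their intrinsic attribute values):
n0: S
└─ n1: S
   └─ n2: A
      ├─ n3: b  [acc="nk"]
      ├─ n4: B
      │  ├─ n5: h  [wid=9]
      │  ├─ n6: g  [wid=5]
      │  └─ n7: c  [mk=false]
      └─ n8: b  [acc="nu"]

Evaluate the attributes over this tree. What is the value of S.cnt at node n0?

25

1. n3.acc = "nk"  [terminal]
2. n4.lab = "mv"  ["mv"]
3. n4.hot = 18  [18]
4. n4.lim = false  [false]
5. n5.wid = 9  [terminal]
6. n6.wid = 5  [terminal]
7. n7.mk = false  [terminal]
8. n4.cnt = 28  [(if c.mk then B.hot else g.wid) + 23]
9. n8.acc = "nu"  [terminal]
10. n2.lim = true  [B.cnt > 27]
11. n2.ok = "wy"  ["wy"]
12. n2.tag = "unk"  ["u" ++ b₀.acc]
13. n1.idx = 3  [3]
14. n1.cnt = 19  [len(A.ok) + 17]
15. n1.acc = 15  [len(A.tag) + 12]
16. n1.key = -4  [len(A.ok) - 6]
17. n0.idx = 15  [S₁.cnt - 4]
18. n0.cnt = 25  [S₁.acc * 2 - 5]
19. n0.acc = 6  [S₁.cnt * -2 + 44]
20. n0.key = 23  [S₁.idx + 20]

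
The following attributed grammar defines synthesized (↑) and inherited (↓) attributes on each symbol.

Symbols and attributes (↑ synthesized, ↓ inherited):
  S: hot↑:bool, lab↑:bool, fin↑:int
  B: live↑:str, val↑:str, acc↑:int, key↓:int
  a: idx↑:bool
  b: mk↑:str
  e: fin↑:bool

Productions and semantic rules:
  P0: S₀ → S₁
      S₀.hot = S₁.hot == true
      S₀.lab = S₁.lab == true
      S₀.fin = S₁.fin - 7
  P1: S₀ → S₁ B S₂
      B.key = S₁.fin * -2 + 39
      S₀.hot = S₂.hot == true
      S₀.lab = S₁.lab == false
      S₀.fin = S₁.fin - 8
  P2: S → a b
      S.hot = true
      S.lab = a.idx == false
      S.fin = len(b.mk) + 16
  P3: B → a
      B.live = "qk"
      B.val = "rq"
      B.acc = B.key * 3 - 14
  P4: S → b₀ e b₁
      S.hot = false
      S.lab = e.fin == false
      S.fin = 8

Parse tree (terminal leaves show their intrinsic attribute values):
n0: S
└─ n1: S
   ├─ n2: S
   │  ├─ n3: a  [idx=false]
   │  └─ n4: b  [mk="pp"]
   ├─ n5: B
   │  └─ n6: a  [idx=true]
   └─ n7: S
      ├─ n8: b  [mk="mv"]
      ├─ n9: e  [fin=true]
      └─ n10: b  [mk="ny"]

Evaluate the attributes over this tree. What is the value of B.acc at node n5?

1. n3.idx = false  [terminal]
2. n4.mk = "pp"  [terminal]
3. n2.hot = true  [true]
4. n2.lab = true  [a.idx == false]
5. n2.fin = 18  [len(b.mk) + 16]
6. n5.key = 3  [S₁.fin * -2 + 39]
7. n6.idx = true  [terminal]
8. n5.live = "qk"  ["qk"]
9. n5.val = "rq"  ["rq"]
10. n5.acc = -5  [B.key * 3 - 14]
11. n8.mk = "mv"  [terminal]
12. n9.fin = true  [terminal]
13. n10.mk = "ny"  [terminal]
14. n7.hot = false  [false]
15. n7.lab = false  [e.fin == false]
16. n7.fin = 8  [8]
17. n1.hot = false  [S₂.hot == true]
18. n1.lab = false  [S₁.lab == false]
19. n1.fin = 10  [S₁.fin - 8]
20. n0.hot = false  [S₁.hot == true]
21. n0.lab = false  [S₁.lab == true]
22. n0.fin = 3  [S₁.fin - 7]

-5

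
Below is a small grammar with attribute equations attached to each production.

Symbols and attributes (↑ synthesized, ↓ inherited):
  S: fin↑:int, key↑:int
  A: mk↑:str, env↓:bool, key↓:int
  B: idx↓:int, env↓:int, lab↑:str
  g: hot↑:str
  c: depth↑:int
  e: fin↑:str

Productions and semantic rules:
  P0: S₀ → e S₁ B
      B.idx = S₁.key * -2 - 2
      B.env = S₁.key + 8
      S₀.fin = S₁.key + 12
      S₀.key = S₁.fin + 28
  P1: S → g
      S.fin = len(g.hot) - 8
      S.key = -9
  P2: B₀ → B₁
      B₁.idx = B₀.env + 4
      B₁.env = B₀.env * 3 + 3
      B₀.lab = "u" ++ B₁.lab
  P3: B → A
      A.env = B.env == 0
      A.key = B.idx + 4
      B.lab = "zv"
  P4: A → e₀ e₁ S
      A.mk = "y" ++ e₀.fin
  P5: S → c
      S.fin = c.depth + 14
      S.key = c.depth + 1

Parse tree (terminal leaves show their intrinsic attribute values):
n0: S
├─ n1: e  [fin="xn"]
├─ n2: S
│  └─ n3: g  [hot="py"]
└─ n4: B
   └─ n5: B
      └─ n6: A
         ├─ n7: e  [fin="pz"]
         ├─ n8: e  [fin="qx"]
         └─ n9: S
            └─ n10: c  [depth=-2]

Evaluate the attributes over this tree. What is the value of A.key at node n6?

1. n1.fin = "xn"  [terminal]
2. n3.hot = "py"  [terminal]
3. n2.fin = -6  [len(g.hot) - 8]
4. n2.key = -9  [-9]
5. n4.idx = 16  [S₁.key * -2 - 2]
6. n4.env = -1  [S₁.key + 8]
7. n5.idx = 3  [B₀.env + 4]
8. n5.env = 0  [B₀.env * 3 + 3]
9. n6.env = true  [B.env == 0]
10. n6.key = 7  [B.idx + 4]
11. n7.fin = "pz"  [terminal]
12. n8.fin = "qx"  [terminal]
13. n10.depth = -2  [terminal]
14. n9.fin = 12  [c.depth + 14]
15. n9.key = -1  [c.depth + 1]
16. n6.mk = "ypz"  ["y" ++ e₀.fin]
17. n5.lab = "zv"  ["zv"]
18. n4.lab = "uzv"  ["u" ++ B₁.lab]
19. n0.fin = 3  [S₁.key + 12]
20. n0.key = 22  [S₁.fin + 28]

7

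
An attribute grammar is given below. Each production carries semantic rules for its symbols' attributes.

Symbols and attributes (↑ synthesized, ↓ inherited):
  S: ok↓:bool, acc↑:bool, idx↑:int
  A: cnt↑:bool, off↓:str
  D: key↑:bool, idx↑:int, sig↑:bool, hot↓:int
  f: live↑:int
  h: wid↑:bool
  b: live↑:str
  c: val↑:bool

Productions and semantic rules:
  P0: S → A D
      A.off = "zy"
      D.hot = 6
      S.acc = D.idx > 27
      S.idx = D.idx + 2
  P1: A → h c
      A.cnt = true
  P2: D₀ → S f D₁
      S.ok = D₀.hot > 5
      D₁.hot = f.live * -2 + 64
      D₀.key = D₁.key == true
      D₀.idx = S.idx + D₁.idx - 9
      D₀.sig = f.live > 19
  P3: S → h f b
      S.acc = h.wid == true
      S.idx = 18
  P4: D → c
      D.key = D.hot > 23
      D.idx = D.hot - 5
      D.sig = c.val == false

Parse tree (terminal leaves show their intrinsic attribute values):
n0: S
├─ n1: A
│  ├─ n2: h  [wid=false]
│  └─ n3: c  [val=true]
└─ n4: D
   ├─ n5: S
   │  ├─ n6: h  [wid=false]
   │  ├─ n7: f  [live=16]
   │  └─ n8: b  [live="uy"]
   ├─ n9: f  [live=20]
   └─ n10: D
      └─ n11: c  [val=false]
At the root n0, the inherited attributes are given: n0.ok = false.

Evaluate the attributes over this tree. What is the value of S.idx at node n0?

30

1. n0.ok = false  [given at root]
2. n1.off = "zy"  ["zy"]
3. n2.wid = false  [terminal]
4. n3.val = true  [terminal]
5. n1.cnt = true  [true]
6. n4.hot = 6  [6]
7. n5.ok = true  [D₀.hot > 5]
8. n6.wid = false  [terminal]
9. n7.live = 16  [terminal]
10. n8.live = "uy"  [terminal]
11. n5.acc = false  [h.wid == true]
12. n5.idx = 18  [18]
13. n9.live = 20  [terminal]
14. n10.hot = 24  [f.live * -2 + 64]
15. n11.val = false  [terminal]
16. n10.key = true  [D.hot > 23]
17. n10.idx = 19  [D.hot - 5]
18. n10.sig = true  [c.val == false]
19. n4.key = true  [D₁.key == true]
20. n4.idx = 28  [S.idx + D₁.idx - 9]
21. n4.sig = true  [f.live > 19]
22. n0.acc = true  [D.idx > 27]
23. n0.idx = 30  [D.idx + 2]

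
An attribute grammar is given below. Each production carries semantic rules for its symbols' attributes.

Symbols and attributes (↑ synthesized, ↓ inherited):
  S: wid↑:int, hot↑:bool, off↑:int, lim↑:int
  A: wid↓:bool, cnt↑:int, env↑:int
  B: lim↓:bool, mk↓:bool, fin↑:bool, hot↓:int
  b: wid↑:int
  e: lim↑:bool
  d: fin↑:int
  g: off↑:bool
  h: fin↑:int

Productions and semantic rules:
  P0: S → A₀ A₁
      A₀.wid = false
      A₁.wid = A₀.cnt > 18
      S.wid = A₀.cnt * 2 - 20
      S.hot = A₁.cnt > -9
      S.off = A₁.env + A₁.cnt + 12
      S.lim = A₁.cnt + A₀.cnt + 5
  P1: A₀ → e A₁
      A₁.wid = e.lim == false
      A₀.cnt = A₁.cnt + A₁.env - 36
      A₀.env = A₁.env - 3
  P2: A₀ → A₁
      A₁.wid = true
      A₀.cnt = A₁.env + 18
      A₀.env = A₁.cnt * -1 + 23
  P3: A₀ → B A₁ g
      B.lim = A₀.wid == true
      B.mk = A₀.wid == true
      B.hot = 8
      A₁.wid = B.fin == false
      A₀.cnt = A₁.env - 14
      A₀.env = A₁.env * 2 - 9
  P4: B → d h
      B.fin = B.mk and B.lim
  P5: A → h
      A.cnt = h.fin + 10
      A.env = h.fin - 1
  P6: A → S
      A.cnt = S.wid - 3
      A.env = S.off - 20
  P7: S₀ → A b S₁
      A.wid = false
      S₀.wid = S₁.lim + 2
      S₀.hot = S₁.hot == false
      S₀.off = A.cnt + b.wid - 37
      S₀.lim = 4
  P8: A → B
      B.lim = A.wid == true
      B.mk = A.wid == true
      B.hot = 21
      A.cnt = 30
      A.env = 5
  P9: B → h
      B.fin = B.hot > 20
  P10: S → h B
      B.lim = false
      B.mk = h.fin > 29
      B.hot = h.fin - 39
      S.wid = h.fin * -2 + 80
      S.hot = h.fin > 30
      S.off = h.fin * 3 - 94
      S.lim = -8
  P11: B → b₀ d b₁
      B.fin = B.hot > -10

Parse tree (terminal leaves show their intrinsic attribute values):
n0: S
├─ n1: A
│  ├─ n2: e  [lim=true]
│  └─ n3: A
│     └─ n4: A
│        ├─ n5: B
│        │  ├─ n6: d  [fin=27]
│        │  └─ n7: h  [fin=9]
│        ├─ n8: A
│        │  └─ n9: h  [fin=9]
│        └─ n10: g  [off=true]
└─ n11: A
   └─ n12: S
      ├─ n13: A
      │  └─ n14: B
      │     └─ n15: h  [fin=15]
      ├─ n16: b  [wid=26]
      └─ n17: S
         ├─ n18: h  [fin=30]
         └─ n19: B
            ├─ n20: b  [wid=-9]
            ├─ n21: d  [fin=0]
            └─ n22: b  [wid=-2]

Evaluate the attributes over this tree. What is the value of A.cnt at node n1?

1. n1.wid = false  [false]
2. n2.lim = true  [terminal]
3. n3.wid = false  [e.lim == false]
4. n4.wid = true  [true]
5. n5.lim = true  [A₀.wid == true]
6. n5.mk = true  [A₀.wid == true]
7. n5.hot = 8  [8]
8. n6.fin = 27  [terminal]
9. n7.fin = 9  [terminal]
10. n5.fin = true  [B.mk and B.lim]
11. n8.wid = false  [B.fin == false]
12. n9.fin = 9  [terminal]
13. n8.cnt = 19  [h.fin + 10]
14. n8.env = 8  [h.fin - 1]
15. n10.off = true  [terminal]
16. n4.cnt = -6  [A₁.env - 14]
17. n4.env = 7  [A₁.env * 2 - 9]
18. n3.cnt = 25  [A₁.env + 18]
19. n3.env = 29  [A₁.cnt * -1 + 23]
20. n1.cnt = 18  [A₁.cnt + A₁.env - 36]
21. n1.env = 26  [A₁.env - 3]
22. n11.wid = false  [A₀.cnt > 18]
23. n13.wid = false  [false]
24. n14.lim = false  [A.wid == true]
25. n14.mk = false  [A.wid == true]
26. n14.hot = 21  [21]
27. n15.fin = 15  [terminal]
28. n14.fin = true  [B.hot > 20]
29. n13.cnt = 30  [30]
30. n13.env = 5  [5]
31. n16.wid = 26  [terminal]
32. n18.fin = 30  [terminal]
33. n19.lim = false  [false]
34. n19.mk = true  [h.fin > 29]
35. n19.hot = -9  [h.fin - 39]
36. n20.wid = -9  [terminal]
37. n21.fin = 0  [terminal]
38. n22.wid = -2  [terminal]
39. n19.fin = true  [B.hot > -10]
40. n17.wid = 20  [h.fin * -2 + 80]
41. n17.hot = false  [h.fin > 30]
42. n17.off = -4  [h.fin * 3 - 94]
43. n17.lim = -8  [-8]
44. n12.wid = -6  [S₁.lim + 2]
45. n12.hot = true  [S₁.hot == false]
46. n12.off = 19  [A.cnt + b.wid - 37]
47. n12.lim = 4  [4]
48. n11.cnt = -9  [S.wid - 3]
49. n11.env = -1  [S.off - 20]
50. n0.wid = 16  [A₀.cnt * 2 - 20]
51. n0.hot = false  [A₁.cnt > -9]
52. n0.off = 2  [A₁.env + A₁.cnt + 12]
53. n0.lim = 14  [A₁.cnt + A₀.cnt + 5]

18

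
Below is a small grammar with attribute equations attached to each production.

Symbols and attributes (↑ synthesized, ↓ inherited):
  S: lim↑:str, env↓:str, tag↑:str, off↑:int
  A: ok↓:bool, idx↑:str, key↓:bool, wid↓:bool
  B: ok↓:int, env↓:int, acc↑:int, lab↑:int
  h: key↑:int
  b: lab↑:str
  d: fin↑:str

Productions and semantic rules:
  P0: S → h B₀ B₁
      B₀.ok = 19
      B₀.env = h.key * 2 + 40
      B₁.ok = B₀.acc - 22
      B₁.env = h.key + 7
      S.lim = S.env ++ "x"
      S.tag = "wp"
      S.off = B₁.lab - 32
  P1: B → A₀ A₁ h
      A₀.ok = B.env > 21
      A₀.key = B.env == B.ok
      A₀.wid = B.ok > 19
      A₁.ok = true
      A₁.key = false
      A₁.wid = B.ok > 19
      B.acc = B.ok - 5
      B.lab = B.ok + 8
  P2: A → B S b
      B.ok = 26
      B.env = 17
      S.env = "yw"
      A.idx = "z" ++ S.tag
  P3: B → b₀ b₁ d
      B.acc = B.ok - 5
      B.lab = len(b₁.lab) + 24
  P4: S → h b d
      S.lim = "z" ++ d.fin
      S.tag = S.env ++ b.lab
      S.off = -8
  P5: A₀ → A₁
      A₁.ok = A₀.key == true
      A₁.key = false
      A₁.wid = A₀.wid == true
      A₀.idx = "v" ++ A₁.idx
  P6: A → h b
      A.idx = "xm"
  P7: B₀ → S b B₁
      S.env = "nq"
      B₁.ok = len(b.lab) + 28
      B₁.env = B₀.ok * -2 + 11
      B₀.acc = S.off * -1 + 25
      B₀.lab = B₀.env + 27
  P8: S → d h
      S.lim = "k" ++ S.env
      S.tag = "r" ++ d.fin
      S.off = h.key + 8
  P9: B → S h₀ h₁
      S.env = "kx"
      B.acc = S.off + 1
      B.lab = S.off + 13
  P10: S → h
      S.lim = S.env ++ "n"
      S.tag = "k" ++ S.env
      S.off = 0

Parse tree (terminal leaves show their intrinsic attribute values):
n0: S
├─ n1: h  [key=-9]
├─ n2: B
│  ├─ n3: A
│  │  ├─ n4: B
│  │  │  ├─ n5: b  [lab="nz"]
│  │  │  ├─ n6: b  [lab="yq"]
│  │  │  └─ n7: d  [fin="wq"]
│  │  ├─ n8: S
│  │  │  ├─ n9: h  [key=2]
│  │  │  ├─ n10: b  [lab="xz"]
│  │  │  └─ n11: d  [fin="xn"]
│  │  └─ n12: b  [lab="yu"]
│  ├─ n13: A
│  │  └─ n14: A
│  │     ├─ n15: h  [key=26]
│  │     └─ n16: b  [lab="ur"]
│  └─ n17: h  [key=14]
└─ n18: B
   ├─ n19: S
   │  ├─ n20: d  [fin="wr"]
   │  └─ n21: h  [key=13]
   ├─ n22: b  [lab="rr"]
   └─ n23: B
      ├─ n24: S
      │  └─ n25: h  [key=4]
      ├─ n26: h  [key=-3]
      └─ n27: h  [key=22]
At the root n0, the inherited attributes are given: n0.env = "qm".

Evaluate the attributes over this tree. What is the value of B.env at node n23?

27

1. n0.env = "qm"  [given at root]
2. n1.key = -9  [terminal]
3. n2.ok = 19  [19]
4. n2.env = 22  [h.key * 2 + 40]
5. n3.ok = true  [B.env > 21]
6. n3.key = false  [B.env == B.ok]
7. n3.wid = false  [B.ok > 19]
8. n4.ok = 26  [26]
9. n4.env = 17  [17]
10. n5.lab = "nz"  [terminal]
11. n6.lab = "yq"  [terminal]
12. n7.fin = "wq"  [terminal]
13. n4.acc = 21  [B.ok - 5]
14. n4.lab = 26  [len(b₁.lab) + 24]
15. n8.env = "yw"  ["yw"]
16. n9.key = 2  [terminal]
17. n10.lab = "xz"  [terminal]
18. n11.fin = "xn"  [terminal]
19. n8.lim = "zxn"  ["z" ++ d.fin]
20. n8.tag = "ywxz"  [S.env ++ b.lab]
21. n8.off = -8  [-8]
22. n12.lab = "yu"  [terminal]
23. n3.idx = "zywxz"  ["z" ++ S.tag]
24. n13.ok = true  [true]
25. n13.key = false  [false]
26. n13.wid = false  [B.ok > 19]
27. n14.ok = false  [A₀.key == true]
28. n14.key = false  [false]
29. n14.wid = false  [A₀.wid == true]
30. n15.key = 26  [terminal]
31. n16.lab = "ur"  [terminal]
32. n14.idx = "xm"  ["xm"]
33. n13.idx = "vxm"  ["v" ++ A₁.idx]
34. n17.key = 14  [terminal]
35. n2.acc = 14  [B.ok - 5]
36. n2.lab = 27  [B.ok + 8]
37. n18.ok = -8  [B₀.acc - 22]
38. n18.env = -2  [h.key + 7]
39. n19.env = "nq"  ["nq"]
40. n20.fin = "wr"  [terminal]
41. n21.key = 13  [terminal]
42. n19.lim = "knq"  ["k" ++ S.env]
43. n19.tag = "rwr"  ["r" ++ d.fin]
44. n19.off = 21  [h.key + 8]
45. n22.lab = "rr"  [terminal]
46. n23.ok = 30  [len(b.lab) + 28]
47. n23.env = 27  [B₀.ok * -2 + 11]
48. n24.env = "kx"  ["kx"]
49. n25.key = 4  [terminal]
50. n24.lim = "kxn"  [S.env ++ "n"]
51. n24.tag = "kkx"  ["k" ++ S.env]
52. n24.off = 0  [0]
53. n26.key = -3  [terminal]
54. n27.key = 22  [terminal]
55. n23.acc = 1  [S.off + 1]
56. n23.lab = 13  [S.off + 13]
57. n18.acc = 4  [S.off * -1 + 25]
58. n18.lab = 25  [B₀.env + 27]
59. n0.lim = "qmx"  [S.env ++ "x"]
60. n0.tag = "wp"  ["wp"]
61. n0.off = -7  [B₁.lab - 32]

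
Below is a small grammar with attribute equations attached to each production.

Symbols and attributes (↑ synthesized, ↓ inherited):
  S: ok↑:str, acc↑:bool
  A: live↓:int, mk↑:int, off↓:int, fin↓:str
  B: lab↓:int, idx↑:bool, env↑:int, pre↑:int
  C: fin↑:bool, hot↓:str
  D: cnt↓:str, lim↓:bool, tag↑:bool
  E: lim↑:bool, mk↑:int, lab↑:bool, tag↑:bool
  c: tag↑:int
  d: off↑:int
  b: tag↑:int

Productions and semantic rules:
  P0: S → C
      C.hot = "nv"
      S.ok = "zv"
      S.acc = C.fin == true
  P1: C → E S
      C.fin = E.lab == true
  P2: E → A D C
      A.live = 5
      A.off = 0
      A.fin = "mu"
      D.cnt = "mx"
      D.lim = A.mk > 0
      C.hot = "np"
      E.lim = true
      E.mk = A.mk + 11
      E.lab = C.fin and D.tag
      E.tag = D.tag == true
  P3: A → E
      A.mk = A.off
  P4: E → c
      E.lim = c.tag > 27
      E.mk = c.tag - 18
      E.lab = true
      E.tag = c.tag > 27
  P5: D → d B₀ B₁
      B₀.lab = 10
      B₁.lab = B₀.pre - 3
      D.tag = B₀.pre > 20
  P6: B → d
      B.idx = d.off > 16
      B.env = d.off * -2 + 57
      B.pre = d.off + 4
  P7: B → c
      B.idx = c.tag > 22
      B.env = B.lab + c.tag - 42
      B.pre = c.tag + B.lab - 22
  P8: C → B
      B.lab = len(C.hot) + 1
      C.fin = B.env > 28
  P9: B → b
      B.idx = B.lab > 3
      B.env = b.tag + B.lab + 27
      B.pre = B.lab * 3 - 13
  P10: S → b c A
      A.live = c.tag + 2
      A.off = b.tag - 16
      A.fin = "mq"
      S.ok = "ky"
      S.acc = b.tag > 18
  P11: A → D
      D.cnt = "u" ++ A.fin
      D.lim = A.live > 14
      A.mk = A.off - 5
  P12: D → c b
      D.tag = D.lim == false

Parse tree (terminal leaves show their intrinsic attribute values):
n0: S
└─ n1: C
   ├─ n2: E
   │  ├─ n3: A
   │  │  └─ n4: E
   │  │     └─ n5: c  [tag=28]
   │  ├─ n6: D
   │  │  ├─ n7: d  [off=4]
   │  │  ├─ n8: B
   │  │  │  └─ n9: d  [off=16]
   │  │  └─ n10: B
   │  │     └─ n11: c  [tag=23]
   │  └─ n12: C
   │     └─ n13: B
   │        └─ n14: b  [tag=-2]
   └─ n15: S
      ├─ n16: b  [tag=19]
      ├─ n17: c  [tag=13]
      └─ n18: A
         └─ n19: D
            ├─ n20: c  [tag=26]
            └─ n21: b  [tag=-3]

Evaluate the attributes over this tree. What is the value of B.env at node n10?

1. n1.hot = "nv"  ["nv"]
2. n3.live = 5  [5]
3. n3.off = 0  [0]
4. n3.fin = "mu"  ["mu"]
5. n5.tag = 28  [terminal]
6. n4.lim = true  [c.tag > 27]
7. n4.mk = 10  [c.tag - 18]
8. n4.lab = true  [true]
9. n4.tag = true  [c.tag > 27]
10. n3.mk = 0  [A.off]
11. n6.cnt = "mx"  ["mx"]
12. n6.lim = false  [A.mk > 0]
13. n7.off = 4  [terminal]
14. n8.lab = 10  [10]
15. n9.off = 16  [terminal]
16. n8.idx = false  [d.off > 16]
17. n8.env = 25  [d.off * -2 + 57]
18. n8.pre = 20  [d.off + 4]
19. n10.lab = 17  [B₀.pre - 3]
20. n11.tag = 23  [terminal]
21. n10.idx = true  [c.tag > 22]
22. n10.env = -2  [B.lab + c.tag - 42]
23. n10.pre = 18  [c.tag + B.lab - 22]
24. n6.tag = false  [B₀.pre > 20]
25. n12.hot = "np"  ["np"]
26. n13.lab = 3  [len(C.hot) + 1]
27. n14.tag = -2  [terminal]
28. n13.idx = false  [B.lab > 3]
29. n13.env = 28  [b.tag + B.lab + 27]
30. n13.pre = -4  [B.lab * 3 - 13]
31. n12.fin = false  [B.env > 28]
32. n2.lim = true  [true]
33. n2.mk = 11  [A.mk + 11]
34. n2.lab = false  [C.fin and D.tag]
35. n2.tag = false  [D.tag == true]
36. n16.tag = 19  [terminal]
37. n17.tag = 13  [terminal]
38. n18.live = 15  [c.tag + 2]
39. n18.off = 3  [b.tag - 16]
40. n18.fin = "mq"  ["mq"]
41. n19.cnt = "umq"  ["u" ++ A.fin]
42. n19.lim = true  [A.live > 14]
43. n20.tag = 26  [terminal]
44. n21.tag = -3  [terminal]
45. n19.tag = false  [D.lim == false]
46. n18.mk = -2  [A.off - 5]
47. n15.ok = "ky"  ["ky"]
48. n15.acc = true  [b.tag > 18]
49. n1.fin = false  [E.lab == true]
50. n0.ok = "zv"  ["zv"]
51. n0.acc = false  [C.fin == true]

-2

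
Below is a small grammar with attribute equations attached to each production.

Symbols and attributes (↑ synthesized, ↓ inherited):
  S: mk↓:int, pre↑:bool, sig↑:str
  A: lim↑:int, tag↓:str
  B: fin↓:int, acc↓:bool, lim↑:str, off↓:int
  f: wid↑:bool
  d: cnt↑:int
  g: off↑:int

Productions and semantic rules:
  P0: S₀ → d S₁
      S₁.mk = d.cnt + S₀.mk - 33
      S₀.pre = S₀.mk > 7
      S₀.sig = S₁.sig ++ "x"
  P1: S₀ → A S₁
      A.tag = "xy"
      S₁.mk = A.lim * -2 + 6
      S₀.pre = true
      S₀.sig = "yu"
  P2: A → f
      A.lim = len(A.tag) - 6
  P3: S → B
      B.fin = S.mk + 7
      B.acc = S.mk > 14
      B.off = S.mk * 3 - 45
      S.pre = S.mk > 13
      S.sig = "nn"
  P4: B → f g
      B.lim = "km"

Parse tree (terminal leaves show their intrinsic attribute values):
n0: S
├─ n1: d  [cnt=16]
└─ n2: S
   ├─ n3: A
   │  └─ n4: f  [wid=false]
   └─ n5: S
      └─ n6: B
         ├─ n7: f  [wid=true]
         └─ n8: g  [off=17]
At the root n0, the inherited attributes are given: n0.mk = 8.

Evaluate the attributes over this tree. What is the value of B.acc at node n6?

false

1. n0.mk = 8  [given at root]
2. n1.cnt = 16  [terminal]
3. n2.mk = -9  [d.cnt + S₀.mk - 33]
4. n3.tag = "xy"  ["xy"]
5. n4.wid = false  [terminal]
6. n3.lim = -4  [len(A.tag) - 6]
7. n5.mk = 14  [A.lim * -2 + 6]
8. n6.fin = 21  [S.mk + 7]
9. n6.acc = false  [S.mk > 14]
10. n6.off = -3  [S.mk * 3 - 45]
11. n7.wid = true  [terminal]
12. n8.off = 17  [terminal]
13. n6.lim = "km"  ["km"]
14. n5.pre = true  [S.mk > 13]
15. n5.sig = "nn"  ["nn"]
16. n2.pre = true  [true]
17. n2.sig = "yu"  ["yu"]
18. n0.pre = true  [S₀.mk > 7]
19. n0.sig = "yux"  [S₁.sig ++ "x"]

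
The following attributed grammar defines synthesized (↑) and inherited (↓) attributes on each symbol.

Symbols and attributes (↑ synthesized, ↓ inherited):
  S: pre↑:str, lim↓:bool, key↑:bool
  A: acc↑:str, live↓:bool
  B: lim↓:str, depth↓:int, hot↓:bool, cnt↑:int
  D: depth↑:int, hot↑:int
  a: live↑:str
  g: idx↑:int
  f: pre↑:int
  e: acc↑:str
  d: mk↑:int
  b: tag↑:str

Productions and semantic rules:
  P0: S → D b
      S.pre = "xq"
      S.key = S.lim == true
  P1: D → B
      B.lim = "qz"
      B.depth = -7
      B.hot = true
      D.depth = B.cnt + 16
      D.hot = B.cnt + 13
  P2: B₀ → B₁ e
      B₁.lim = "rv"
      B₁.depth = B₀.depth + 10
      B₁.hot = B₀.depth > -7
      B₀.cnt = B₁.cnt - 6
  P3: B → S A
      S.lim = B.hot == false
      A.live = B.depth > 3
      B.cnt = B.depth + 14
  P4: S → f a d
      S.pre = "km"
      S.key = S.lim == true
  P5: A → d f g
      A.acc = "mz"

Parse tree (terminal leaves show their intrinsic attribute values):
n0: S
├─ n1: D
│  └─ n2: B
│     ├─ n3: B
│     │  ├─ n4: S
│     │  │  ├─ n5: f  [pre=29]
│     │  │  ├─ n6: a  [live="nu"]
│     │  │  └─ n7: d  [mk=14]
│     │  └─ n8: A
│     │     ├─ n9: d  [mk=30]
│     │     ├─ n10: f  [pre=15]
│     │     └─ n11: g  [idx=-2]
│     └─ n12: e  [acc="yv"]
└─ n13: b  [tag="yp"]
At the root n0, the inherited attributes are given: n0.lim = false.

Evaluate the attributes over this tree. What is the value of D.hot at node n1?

1. n0.lim = false  [given at root]
2. n2.lim = "qz"  ["qz"]
3. n2.depth = -7  [-7]
4. n2.hot = true  [true]
5. n3.lim = "rv"  ["rv"]
6. n3.depth = 3  [B₀.depth + 10]
7. n3.hot = false  [B₀.depth > -7]
8. n4.lim = true  [B.hot == false]
9. n5.pre = 29  [terminal]
10. n6.live = "nu"  [terminal]
11. n7.mk = 14  [terminal]
12. n4.pre = "km"  ["km"]
13. n4.key = true  [S.lim == true]
14. n8.live = false  [B.depth > 3]
15. n9.mk = 30  [terminal]
16. n10.pre = 15  [terminal]
17. n11.idx = -2  [terminal]
18. n8.acc = "mz"  ["mz"]
19. n3.cnt = 17  [B.depth + 14]
20. n12.acc = "yv"  [terminal]
21. n2.cnt = 11  [B₁.cnt - 6]
22. n1.depth = 27  [B.cnt + 16]
23. n1.hot = 24  [B.cnt + 13]
24. n13.tag = "yp"  [terminal]
25. n0.pre = "xq"  ["xq"]
26. n0.key = false  [S.lim == true]

24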